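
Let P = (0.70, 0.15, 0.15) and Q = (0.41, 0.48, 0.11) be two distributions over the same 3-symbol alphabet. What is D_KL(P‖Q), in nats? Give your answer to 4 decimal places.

0.2465 nats

D(P‖Q) = Σ p·ln(p/q).
  0.70·ln(0.70/0.41) = 0.37445
  0.15·ln(0.15/0.48) = -0.17447
  0.15·ln(0.15/0.11) = 0.04652
D(P‖Q) = 0.2465 nats.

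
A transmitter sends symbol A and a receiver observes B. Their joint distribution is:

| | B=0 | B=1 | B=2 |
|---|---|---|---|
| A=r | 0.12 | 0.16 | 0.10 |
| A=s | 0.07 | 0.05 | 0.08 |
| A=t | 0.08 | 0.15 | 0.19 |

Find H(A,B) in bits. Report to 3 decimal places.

H(A,B) = −Σ p(x,y)·log₂ p(x,y) over all 9 cells.
  cell (r,0): −0.12·log₂0.12 = 0.3671
  cell (r,1): −0.16·log₂0.16 = 0.4230
  cell (r,2): −0.10·log₂0.10 = 0.3322
  cell (s,0): −0.07·log₂0.07 = 0.2686
  cell (s,1): −0.05·log₂0.05 = 0.2161
  cell (s,2): −0.08·log₂0.08 = 0.2915
  cell (t,0): −0.08·log₂0.08 = 0.2915
  cell (t,1): −0.15·log₂0.15 = 0.4105
  cell (t,2): −0.19·log₂0.19 = 0.4552
Sum = 3.056 bits.

3.056 bits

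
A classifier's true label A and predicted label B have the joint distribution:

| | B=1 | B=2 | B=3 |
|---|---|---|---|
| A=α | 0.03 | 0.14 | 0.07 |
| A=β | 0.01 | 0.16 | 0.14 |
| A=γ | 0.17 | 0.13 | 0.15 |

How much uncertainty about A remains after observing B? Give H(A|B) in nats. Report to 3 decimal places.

0.974 nats

Chain rule: H(A|B) = H(A,B) − H(B).
Marginals: p(A) = (0.2400, 0.3100, 0.4500), p(B) = (0.2100, 0.4300, 0.3600).
H(A,B) = 2.0322 nats; H(B) = 1.0584 nats.
H(A|B) = 2.0322 − 1.0584 = 0.974 nats.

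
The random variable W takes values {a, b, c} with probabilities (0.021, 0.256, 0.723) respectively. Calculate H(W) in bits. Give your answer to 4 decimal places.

0.9586 bits

H(W) = −Σ p·log₂ p.
  −(0.021)·log₂(0.021) = 0.11704
  −(0.256)·log₂(0.256) = 0.50324
  −(0.723)·log₂(0.723) = 0.33832
Sum: 0.11704 + 0.50324 + 0.33832 = 0.9586 bits.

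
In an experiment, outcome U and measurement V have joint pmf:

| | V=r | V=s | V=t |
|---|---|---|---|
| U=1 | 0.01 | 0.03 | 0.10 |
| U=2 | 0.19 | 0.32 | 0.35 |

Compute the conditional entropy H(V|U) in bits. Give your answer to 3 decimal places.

Marginals: p(U) = (0.1400, 0.8600), p(V) = (0.2000, 0.3500, 0.4500).
H(V|U) = Σ p(U) · H(V|U=·).
  U=1: p=0.1400, H(V|U=1) = 1.0949
  U=2: p=0.8600, H(V|U=2) = 1.5398
Weighted sum = 1.478 bits.

1.478 bits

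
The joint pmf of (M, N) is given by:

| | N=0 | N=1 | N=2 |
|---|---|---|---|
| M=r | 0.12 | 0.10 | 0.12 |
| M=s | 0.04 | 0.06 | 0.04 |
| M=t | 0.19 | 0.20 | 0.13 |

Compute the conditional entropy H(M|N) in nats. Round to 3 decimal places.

Chain rule: H(M|N) = H(M,N) − H(N).
Marginals: p(M) = (0.3400, 0.1400, 0.5200), p(N) = (0.3500, 0.3600, 0.2900).
H(M,N) = 2.0681 nats; H(N) = 1.0942 nats.
H(M|N) = 2.0681 − 1.0942 = 0.974 nats.

0.974 nats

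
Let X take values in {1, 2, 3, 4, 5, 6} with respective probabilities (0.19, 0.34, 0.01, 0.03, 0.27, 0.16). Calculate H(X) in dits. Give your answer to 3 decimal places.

0.643 dits

H(X) = −Σ p·log₁₀ p.
  −(0.19)·log₁₀(0.19) = 0.1370
  −(0.34)·log₁₀(0.34) = 0.1593
  −(0.01)·log₁₀(0.01) = 0.0200
  −(0.03)·log₁₀(0.03) = 0.0457
  −(0.27)·log₁₀(0.27) = 0.1535
  −(0.16)·log₁₀(0.16) = 0.1273
Sum: 0.1370 + 0.1593 + 0.0200 + 0.0457 + 0.1535 + 0.1273 = 0.643 dits.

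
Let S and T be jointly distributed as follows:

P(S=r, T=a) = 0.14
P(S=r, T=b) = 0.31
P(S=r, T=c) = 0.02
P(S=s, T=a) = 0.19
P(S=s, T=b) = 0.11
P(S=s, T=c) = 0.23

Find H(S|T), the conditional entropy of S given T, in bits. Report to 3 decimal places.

Chain rule: H(S|T) = H(S,T) − H(T).
Marginals: p(S) = (0.4700, 0.5300), p(T) = (0.3300, 0.4200, 0.2500).
H(S,T) = 2.3270 bits; H(T) = 1.5535 bits.
H(S|T) = 2.3270 − 1.5535 = 0.773 bits.

0.773 bits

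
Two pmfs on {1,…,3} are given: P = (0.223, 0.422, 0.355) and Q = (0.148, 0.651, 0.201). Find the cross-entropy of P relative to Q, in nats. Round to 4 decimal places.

H(P,Q) = −Σ p·ln q.
  −0.223·ln(0.148) = 0.42605
  −0.422·ln(0.651) = 0.18114
  −0.355·ln(0.201) = 0.56958
H(P,Q) = 1.1768 nats.

1.1768 nats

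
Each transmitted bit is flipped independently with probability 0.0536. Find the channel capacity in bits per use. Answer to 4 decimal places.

0.6985 bits

Binary symmetric channel: C = 1 − h₂(ε) where h₂ is the binary entropy function.
h₂(0.0536) = −0.0536·log₂0.0536 − 0.9464·log₂0.9464 = 0.3015.
C = 1 − 0.3015 = 0.6985 bits per channel use.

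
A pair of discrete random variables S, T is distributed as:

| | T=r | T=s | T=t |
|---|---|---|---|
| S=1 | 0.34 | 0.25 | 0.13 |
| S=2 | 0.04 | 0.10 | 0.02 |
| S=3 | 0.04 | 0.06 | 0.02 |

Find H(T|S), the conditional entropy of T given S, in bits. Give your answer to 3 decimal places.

Marginals: p(S) = (0.7200, 0.1600, 0.1200), p(T) = (0.4200, 0.4100, 0.1700).
H(T|S) = Σ p(S) · H(T|S=·).
  S=1: p=0.7200, H(T|S=1) = 1.4869
  S=2: p=0.1600, H(T|S=2) = 1.2988
  S=3: p=0.1200, H(T|S=3) = 1.4591
Weighted sum = 1.453 bits.

1.453 bits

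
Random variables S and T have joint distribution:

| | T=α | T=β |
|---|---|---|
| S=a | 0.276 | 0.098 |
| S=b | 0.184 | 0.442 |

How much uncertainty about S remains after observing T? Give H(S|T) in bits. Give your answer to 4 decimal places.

Marginals: p(S) = (0.3740, 0.6260), p(T) = (0.4600, 0.5400).
H(S|T) = Σ p(T) · H(S|T=·).
  T=α: p=0.4600, H(S|T=α) = 0.9710
  T=β: p=0.5400, H(S|T=β) = 0.6833
Weighted sum = 0.8156 bits.

0.8156 bits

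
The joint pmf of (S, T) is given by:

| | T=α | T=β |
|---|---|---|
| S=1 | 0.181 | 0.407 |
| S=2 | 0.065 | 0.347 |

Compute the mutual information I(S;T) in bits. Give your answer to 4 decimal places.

Marginals: p(S) = (0.5880, 0.4120), p(T) = (0.2460, 0.7540).
I(S;T) = Σ p(x,y)·log₂[p(x,y)/(p(x)p(y))].
  (1,α): 0.181·log₂(1.2513) = 0.05854
  (1,β): 0.407·log₂(0.9180) = -0.05023
  (2,α): 0.065·log₂(0.6413) = -0.04166
  (2,β): 0.347·log₂(1.1170) = 0.05540
Sum = 0.0221 bits.

0.0221 bits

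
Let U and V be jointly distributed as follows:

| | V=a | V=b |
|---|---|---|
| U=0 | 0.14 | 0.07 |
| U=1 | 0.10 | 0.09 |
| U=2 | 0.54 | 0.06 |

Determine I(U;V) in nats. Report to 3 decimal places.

0.067 nats

Marginals: p(U) = (0.2100, 0.1900, 0.6000), p(V) = (0.7800, 0.2200).
I(U;V) = H(U) + H(V) − H(U,V).
H(U) = 0.9498, H(V) = 0.5269, H(U,V) = 1.4099.
I(U;V) = 0.9498 + 0.5269 − 1.4099 = 0.067 nats.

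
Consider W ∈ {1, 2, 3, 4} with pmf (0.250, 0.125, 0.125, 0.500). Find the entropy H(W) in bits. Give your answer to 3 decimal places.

1.750 bits

H(W) = −Σ p·log₂ p.
  −(0.250)·log₂(0.250) = 0.5000
  −(0.125)·log₂(0.125) = 0.3750
  −(0.125)·log₂(0.125) = 0.3750
  −(0.500)·log₂(0.500) = 0.5000
Sum: 0.5000 + 0.3750 + 0.3750 + 0.5000 = 1.750 bits.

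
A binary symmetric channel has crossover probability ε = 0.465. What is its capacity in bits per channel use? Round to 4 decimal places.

Binary symmetric channel: C = 1 − h₂(ε) where h₂ is the binary entropy function.
h₂(0.465) = −0.465·log₂0.465 − 0.535·log₂0.535 = 0.9965.
C = 1 − 0.9965 = 0.0035 bits per channel use.

0.0035 bits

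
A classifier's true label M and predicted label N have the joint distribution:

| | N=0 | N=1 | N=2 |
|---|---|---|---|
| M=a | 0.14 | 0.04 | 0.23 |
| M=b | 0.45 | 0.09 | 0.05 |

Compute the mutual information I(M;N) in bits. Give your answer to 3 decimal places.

Marginals: p(M) = (0.4100, 0.5900), p(N) = (0.5900, 0.1300, 0.2800).
I(M;N) = H(M) + H(N) − H(M,N).
H(M) = 0.9765, H(N) = 1.3460, H(M,N) = 2.1177.
I(M;N) = 0.9765 + 1.3460 − 2.1177 = 0.205 bits.

0.205 bits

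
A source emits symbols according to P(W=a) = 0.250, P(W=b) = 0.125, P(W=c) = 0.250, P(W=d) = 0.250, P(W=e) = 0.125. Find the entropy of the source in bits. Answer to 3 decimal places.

2.250 bits

H(W) = −Σ p·log₂ p.
  −(0.250)·log₂(0.250) = 0.5000
  −(0.125)·log₂(0.125) = 0.3750
  −(0.250)·log₂(0.250) = 0.5000
  −(0.250)·log₂(0.250) = 0.5000
  −(0.125)·log₂(0.125) = 0.3750
Sum: 0.5000 + 0.3750 + 0.5000 + 0.5000 + 0.3750 = 2.250 bits.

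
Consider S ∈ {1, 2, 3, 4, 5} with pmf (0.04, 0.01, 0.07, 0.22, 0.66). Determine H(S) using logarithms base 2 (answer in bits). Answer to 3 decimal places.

H(S) = −Σ p·log₂ p.
  −(0.04)·log₂(0.04) = 0.1858
  −(0.01)·log₂(0.01) = 0.0664
  −(0.07)·log₂(0.07) = 0.2686
  −(0.22)·log₂(0.22) = 0.4806
  −(0.66)·log₂(0.66) = 0.3956
Sum: 0.1858 + 0.0664 + 0.2686 + 0.4806 + 0.3956 = 1.397 bits.

1.397 bits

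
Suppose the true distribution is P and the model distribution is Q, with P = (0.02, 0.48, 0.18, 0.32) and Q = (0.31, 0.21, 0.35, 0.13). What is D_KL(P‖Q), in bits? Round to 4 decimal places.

D(P‖Q) = Σ p·log₂(p/q).
  0.02·log₂(0.02/0.31) = -0.07908
  0.48·log₂(0.48/0.21) = 0.57247
  0.18·log₂(0.18/0.35) = -0.17268
  0.32·log₂(0.32/0.13) = 0.41586
D(P‖Q) = 0.7366 bits.

0.7366 bits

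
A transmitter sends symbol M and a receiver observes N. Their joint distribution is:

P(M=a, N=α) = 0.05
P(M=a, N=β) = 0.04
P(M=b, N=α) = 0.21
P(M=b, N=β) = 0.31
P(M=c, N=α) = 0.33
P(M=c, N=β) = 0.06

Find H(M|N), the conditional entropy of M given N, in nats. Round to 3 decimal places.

Chain rule: H(M|N) = H(M,N) − H(N).
Marginals: p(M) = (0.0900, 0.5200, 0.3900), p(N) = (0.5900, 0.4100).
H(M,N) = 1.5040 nats; H(N) = 0.6769 nats.
H(M|N) = 1.5040 − 0.6769 = 0.827 nats.

0.827 nats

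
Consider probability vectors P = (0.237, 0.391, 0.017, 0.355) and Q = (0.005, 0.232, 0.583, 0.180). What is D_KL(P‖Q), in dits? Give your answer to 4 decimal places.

0.5644 dits

D(P‖Q) = Σ p·log₁₀(p/q).
  0.237·log₁₀(0.237/0.005) = 0.39716
  0.391·log₁₀(0.391/0.232) = 0.08864
  0.017·log₁₀(0.017/0.583) = -0.02610
  0.355·log₁₀(0.355/0.180) = 0.10471
D(P‖Q) = 0.5644 dits.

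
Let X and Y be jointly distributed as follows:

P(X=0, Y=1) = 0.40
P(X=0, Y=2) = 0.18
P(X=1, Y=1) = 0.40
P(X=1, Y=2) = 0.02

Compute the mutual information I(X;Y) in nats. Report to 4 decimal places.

Marginals: p(X) = (0.5800, 0.4200), p(Y) = (0.8000, 0.2000).
I(X;Y) = H(X) + H(Y) − H(X,Y).
H(X) = 0.6803, H(Y) = 0.5004, H(X,Y) = 1.1199.
I(X;Y) = 0.6803 + 0.5004 − 1.1199 = 0.0608 nats.

0.0608 nats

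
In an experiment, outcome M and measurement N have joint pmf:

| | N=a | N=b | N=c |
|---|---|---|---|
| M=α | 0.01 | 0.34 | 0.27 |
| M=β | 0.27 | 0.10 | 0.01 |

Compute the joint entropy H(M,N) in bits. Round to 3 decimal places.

2.014 bits

H(M,N) = −Σ p(x,y)·log₂ p(x,y) over all 6 cells.
  cell (α,a): −0.01·log₂0.01 = 0.0664
  cell (α,b): −0.34·log₂0.34 = 0.5292
  cell (α,c): −0.27·log₂0.27 = 0.5100
  cell (β,a): −0.27·log₂0.27 = 0.5100
  cell (β,b): −0.10·log₂0.10 = 0.3322
  cell (β,c): −0.01·log₂0.01 = 0.0664
Sum = 2.014 bits.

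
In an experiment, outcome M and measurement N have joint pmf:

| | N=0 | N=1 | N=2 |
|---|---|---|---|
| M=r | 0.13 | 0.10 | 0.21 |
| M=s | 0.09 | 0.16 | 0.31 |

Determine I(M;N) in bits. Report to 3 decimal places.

0.019 bits

Marginals: p(M) = (0.4400, 0.5600), p(N) = (0.2200, 0.2600, 0.5200).
I(M;N) = H(M) + H(N) − H(M,N).
H(M) = 0.9896, H(N) = 1.4764, H(M,N) = 2.4471.
I(M;N) = 0.9896 + 1.4764 − 2.4471 = 0.019 bits.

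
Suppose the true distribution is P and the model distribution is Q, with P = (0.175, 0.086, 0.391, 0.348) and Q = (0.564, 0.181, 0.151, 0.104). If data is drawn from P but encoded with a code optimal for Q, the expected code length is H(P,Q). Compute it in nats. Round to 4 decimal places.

1.7740 nats

H(P,Q) = −Σ p·ln q.
  −0.175·ln(0.564) = 0.10022
  −0.086·ln(0.181) = 0.14700
  −0.391·ln(0.151) = 0.73918
  −0.348·ln(0.104) = 0.78765
H(P,Q) = 1.7740 nats.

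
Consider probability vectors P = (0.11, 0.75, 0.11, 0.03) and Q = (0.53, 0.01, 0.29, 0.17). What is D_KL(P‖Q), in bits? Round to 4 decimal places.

D(P‖Q) = Σ p·log₂(p/q).
  0.11·log₂(0.11/0.53) = -0.24953
  0.75·log₂(0.75/0.01) = 4.67161
  0.11·log₂(0.11/0.29) = -0.15384
  0.03·log₂(0.03/0.17) = -0.07508
D(P‖Q) = 4.1932 bits.

4.1932 bits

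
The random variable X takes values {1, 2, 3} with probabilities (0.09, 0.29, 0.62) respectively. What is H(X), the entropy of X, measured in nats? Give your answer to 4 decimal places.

H(X) = −Σ p·ln p.
  −(0.09)·ln(0.09) = 0.21672
  −(0.29)·ln(0.29) = 0.35898
  −(0.62)·ln(0.62) = 0.29638
Sum: 0.21672 + 0.35898 + 0.29638 = 0.8721 nats.

0.8721 nats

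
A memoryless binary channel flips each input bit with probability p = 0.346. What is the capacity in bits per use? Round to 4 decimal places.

0.0696 bits

Binary symmetric channel: C = 1 − h₂(ε) where h₂ is the binary entropy function.
h₂(0.346) = −0.346·log₂0.346 − 0.654·log₂0.654 = 0.9304.
C = 1 − 0.9304 = 0.0696 bits per channel use.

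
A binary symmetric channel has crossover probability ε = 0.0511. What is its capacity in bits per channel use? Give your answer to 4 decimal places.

Binary symmetric channel: C = 1 − h₂(ε) where h₂ is the binary entropy function.
h₂(0.0511) = −0.0511·log₂0.0511 − 0.9489·log₂0.9489 = 0.2911.
C = 1 − 0.2911 = 0.7089 bits per channel use.

0.7089 bits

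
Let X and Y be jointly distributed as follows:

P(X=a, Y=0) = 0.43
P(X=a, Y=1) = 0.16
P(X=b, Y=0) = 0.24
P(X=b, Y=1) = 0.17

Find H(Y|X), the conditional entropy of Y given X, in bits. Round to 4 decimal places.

Chain rule: H(Y|X) = H(X,Y) − H(X).
Marginals: p(X) = (0.5900, 0.4100), p(Y) = (0.6700, 0.3300).
H(X,Y) = 1.8753 bits; H(X) = 0.9765 bits.
H(Y|X) = 1.8753 − 0.9765 = 0.8988 bits.

0.8988 bits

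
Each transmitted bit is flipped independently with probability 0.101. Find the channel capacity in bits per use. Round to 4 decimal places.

0.5278 bits

Binary symmetric channel: C = 1 − h₂(ε) where h₂ is the binary entropy function.
h₂(0.101) = −0.101·log₂0.101 − 0.899·log₂0.899 = 0.4722.
C = 1 − 0.4722 = 0.5278 bits per channel use.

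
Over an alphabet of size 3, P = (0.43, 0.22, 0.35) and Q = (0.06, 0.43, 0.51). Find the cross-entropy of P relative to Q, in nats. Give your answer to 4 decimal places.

1.6311 nats

H(P,Q) = −Σ p·ln q.
  −0.43·ln(0.06) = 1.20977
  −0.22·ln(0.43) = 0.18567
  −0.35·ln(0.51) = 0.23567
H(P,Q) = 1.6311 nats.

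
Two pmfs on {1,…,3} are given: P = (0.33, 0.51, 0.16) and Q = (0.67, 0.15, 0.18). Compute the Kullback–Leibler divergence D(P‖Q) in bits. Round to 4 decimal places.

0.5361 bits

D(P‖Q) = Σ p·log₂(p/q).
  0.33·log₂(0.33/0.67) = -0.33716
  0.51·log₂(0.51/0.15) = 0.90042
  0.16·log₂(0.16/0.18) = -0.02719
D(P‖Q) = 0.5361 bits.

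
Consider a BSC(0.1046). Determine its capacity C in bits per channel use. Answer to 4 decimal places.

Binary symmetric channel: C = 1 − h₂(ε) where h₂ is the binary entropy function.
h₂(0.1046) = −0.1046·log₂0.1046 − 0.8954·log₂0.8954 = 0.4834.
C = 1 − 0.4834 = 0.5166 bits per channel use.

0.5166 bits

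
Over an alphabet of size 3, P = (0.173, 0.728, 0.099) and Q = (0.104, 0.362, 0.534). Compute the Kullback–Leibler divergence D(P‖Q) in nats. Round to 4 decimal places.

0.4298 nats

D(P‖Q) = Σ p·ln(p/q).
  0.173·ln(0.173/0.104) = 0.08804
  0.728·ln(0.728/0.362) = 0.50862
  0.099·ln(0.099/0.534) = -0.16684
D(P‖Q) = 0.4298 nats.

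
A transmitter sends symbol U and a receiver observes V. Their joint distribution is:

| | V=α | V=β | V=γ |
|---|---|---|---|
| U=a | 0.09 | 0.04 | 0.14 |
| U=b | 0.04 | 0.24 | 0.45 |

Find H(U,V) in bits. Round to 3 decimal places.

2.094 bits

H(U,V) = −Σ p(x,y)·log₂ p(x,y) over all 6 cells.
  cell (a,α): −0.09·log₂0.09 = 0.3127
  cell (a,β): −0.04·log₂0.04 = 0.1858
  cell (a,γ): −0.14·log₂0.14 = 0.3971
  cell (b,α): −0.04·log₂0.04 = 0.1858
  cell (b,β): −0.24·log₂0.24 = 0.4941
  cell (b,γ): −0.45·log₂0.45 = 0.5184
Sum = 2.094 bits.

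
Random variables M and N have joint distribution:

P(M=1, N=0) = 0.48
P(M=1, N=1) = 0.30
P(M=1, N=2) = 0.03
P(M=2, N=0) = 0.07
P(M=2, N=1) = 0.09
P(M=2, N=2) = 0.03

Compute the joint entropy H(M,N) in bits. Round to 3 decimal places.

1.914 bits

H(M,N) = −Σ p(x,y)·log₂ p(x,y) over all 6 cells.
  cell (1,0): −0.48·log₂0.48 = 0.5083
  cell (1,1): −0.30·log₂0.30 = 0.5211
  cell (1,2): −0.03·log₂0.03 = 0.1518
  cell (2,0): −0.07·log₂0.07 = 0.2686
  cell (2,1): −0.09·log₂0.09 = 0.3127
  cell (2,2): −0.03·log₂0.03 = 0.1518
Sum = 1.914 bits.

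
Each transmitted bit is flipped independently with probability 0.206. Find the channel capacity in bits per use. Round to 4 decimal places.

0.2662 bits

Binary symmetric channel: C = 1 − h₂(ε) where h₂ is the binary entropy function.
h₂(0.206) = −0.206·log₂0.206 − 0.794·log₂0.794 = 0.7338.
C = 1 − 0.7338 = 0.2662 bits per channel use.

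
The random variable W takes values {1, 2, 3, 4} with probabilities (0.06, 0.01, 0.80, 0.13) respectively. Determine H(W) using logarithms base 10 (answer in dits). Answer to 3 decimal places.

H(W) = −Σ p·log₁₀ p.
  −(0.06)·log₁₀(0.06) = 0.0733
  −(0.01)·log₁₀(0.01) = 0.0200
  −(0.80)·log₁₀(0.80) = 0.0775
  −(0.13)·log₁₀(0.13) = 0.1152
Sum: 0.0733 + 0.0200 + 0.0775 + 0.1152 = 0.286 dits.

0.286 dits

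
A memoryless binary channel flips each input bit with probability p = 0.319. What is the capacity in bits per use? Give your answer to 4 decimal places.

0.0967 bits

Binary symmetric channel: C = 1 − h₂(ε) where h₂ is the binary entropy function.
h₂(0.319) = −0.319·log₂0.319 − 0.681·log₂0.681 = 0.9033.
C = 1 − 0.9033 = 0.0967 bits per channel use.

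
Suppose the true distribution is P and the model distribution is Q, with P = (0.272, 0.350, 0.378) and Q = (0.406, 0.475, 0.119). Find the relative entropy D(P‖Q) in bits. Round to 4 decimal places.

D(P‖Q) = Σ p·log₂(p/q).
  0.272·log₂(0.272/0.406) = -0.15718
  0.350·log₂(0.350/0.475) = -0.15420
  0.378·log₂(0.378/0.119) = 0.63029
D(P‖Q) = 0.3189 bits.

0.3189 bits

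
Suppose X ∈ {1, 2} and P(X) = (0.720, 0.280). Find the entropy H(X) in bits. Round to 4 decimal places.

H(X) = −Σ p·log₂ p.
  −(0.720)·log₂(0.720) = 0.34123
  −(0.280)·log₂(0.280) = 0.51422
Sum: 0.34123 + 0.51422 = 0.8555 bits.

0.8555 bits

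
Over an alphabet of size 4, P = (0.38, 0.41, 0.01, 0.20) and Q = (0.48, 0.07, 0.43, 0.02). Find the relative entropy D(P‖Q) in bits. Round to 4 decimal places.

D(P‖Q) = Σ p·log₂(p/q).
  0.38·log₂(0.38/0.48) = -0.12807
  0.41·log₂(0.41/0.07) = 1.04558
  0.01·log₂(0.01/0.43) = -0.05426
  0.20·log₂(0.20/0.02) = 0.66439
D(P‖Q) = 1.5276 bits.

1.5276 bits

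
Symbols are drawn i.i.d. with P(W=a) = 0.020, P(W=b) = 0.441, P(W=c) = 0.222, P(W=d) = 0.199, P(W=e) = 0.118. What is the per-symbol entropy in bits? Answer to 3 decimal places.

1.943 bits

H(W) = −Σ p·log₂ p.
  −(0.020)·log₂(0.020) = 0.1129
  −(0.441)·log₂(0.441) = 0.5209
  −(0.222)·log₂(0.222) = 0.4820
  −(0.199)·log₂(0.199) = 0.4635
  −(0.118)·log₂(0.118) = 0.3638
Sum: 0.1129 + 0.5209 + 0.4820 + 0.4635 + 0.3638 = 1.943 bits.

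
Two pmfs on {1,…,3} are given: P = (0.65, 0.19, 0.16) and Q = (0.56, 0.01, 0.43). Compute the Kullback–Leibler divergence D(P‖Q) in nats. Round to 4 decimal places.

0.4981 nats

D(P‖Q) = Σ p·ln(p/q).
  0.65·ln(0.65/0.56) = 0.09687
  0.19·ln(0.19/0.01) = 0.55944
  0.16·ln(0.16/0.43) = -0.15818
D(P‖Q) = 0.4981 nats.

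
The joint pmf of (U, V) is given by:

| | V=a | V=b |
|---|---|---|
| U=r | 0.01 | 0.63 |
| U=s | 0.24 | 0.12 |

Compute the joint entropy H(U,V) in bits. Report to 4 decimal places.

1.3476 bits

H(U,V) = −Σ p(x,y)·log₂ p(x,y) over all 4 cells.
  cell (r,a): −0.01·log₂0.01 = 0.06644
  cell (r,b): −0.63·log₂0.63 = 0.41994
  cell (s,a): −0.24·log₂0.24 = 0.49413
  cell (s,b): −0.12·log₂0.12 = 0.36707
Sum = 1.3476 bits.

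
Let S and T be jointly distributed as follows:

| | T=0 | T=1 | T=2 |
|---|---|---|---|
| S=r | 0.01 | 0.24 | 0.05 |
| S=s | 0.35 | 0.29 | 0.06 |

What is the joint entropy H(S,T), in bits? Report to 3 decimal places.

2.068 bits

H(S,T) = −Σ p(x,y)·log₂ p(x,y) over all 6 cells.
  cell (r,0): −0.01·log₂0.01 = 0.0664
  cell (r,1): −0.24·log₂0.24 = 0.4941
  cell (r,2): −0.05·log₂0.05 = 0.2161
  cell (s,0): −0.35·log₂0.35 = 0.5301
  cell (s,1): −0.29·log₂0.29 = 0.5179
  cell (s,2): −0.06·log₂0.06 = 0.2435
Sum = 2.068 bits.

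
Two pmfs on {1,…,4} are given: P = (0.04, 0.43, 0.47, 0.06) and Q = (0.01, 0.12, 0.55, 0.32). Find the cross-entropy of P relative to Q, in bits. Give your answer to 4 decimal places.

2.0851 bits

H(P,Q) = −Σ p·log₂ q.
  −0.04·log₂(0.01) = 0.26575
  −0.43·log₂(0.12) = 1.31532
  −0.47·log₂(0.55) = 0.40537
  −0.06·log₂(0.32) = 0.09863
H(P,Q) = 2.0851 bits.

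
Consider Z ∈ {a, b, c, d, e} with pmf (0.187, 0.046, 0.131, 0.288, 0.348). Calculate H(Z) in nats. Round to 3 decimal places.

H(Z) = −Σ p·ln p.
  −(0.187)·ln(0.187) = 0.3135
  −(0.046)·ln(0.046) = 0.1416
  −(0.131)·ln(0.131) = 0.2663
  −(0.288)·ln(0.288) = 0.3585
  −(0.348)·ln(0.348) = 0.3673
Sum: 0.3135 + 0.1416 + 0.2663 + 0.3585 + 0.3673 = 1.447 nats.

1.447 nats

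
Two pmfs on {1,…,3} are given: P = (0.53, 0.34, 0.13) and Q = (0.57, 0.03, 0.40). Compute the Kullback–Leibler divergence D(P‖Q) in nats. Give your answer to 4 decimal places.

0.6408 nats

D(P‖Q) = Σ p·ln(p/q).
  0.53·ln(0.53/0.57) = -0.03856
  0.34·ln(0.34/0.03) = 0.82543
  0.13·ln(0.13/0.40) = -0.14611
D(P‖Q) = 0.6408 nats.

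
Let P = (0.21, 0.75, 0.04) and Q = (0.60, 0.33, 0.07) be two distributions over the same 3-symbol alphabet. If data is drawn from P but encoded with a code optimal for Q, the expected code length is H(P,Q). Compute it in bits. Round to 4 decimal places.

1.5078 bits

H(P,Q) = −Σ p·log₂ q.
  −0.21·log₂(0.60) = 0.15476
  −0.75·log₂(0.33) = 1.19960
  −0.04·log₂(0.07) = 0.15346
H(P,Q) = 1.5078 bits.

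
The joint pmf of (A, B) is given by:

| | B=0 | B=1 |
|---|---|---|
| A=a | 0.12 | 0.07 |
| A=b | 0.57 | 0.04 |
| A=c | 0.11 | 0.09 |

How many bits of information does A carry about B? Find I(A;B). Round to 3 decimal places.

0.130 bits

Marginals: p(A) = (0.1900, 0.6100, 0.2000), p(B) = (0.8000, 0.2000).
I(A;B) = Σ p(x,y)·log₂[p(x,y)/(p(x)p(y))].
  (a,0): 0.12·log₂(0.7895) = -0.0409
  (a,1): 0.07·log₂(1.8421) = 0.0617
  (b,0): 0.57·log₂(1.1680) = 0.1277
  (b,1): 0.04·log₂(0.3279) = -0.0644
  (c,0): 0.11·log₂(0.6875) = -0.0595
  (c,1): 0.09·log₂(2.2500) = 0.1053
Sum = 0.130 bits.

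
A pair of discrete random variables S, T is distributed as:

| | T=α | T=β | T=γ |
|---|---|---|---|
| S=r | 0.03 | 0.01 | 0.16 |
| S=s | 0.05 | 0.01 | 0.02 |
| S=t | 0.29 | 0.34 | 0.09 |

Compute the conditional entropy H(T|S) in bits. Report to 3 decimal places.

1.299 bits

Marginals: p(S) = (0.2000, 0.0800, 0.7200), p(T) = (0.3700, 0.3600, 0.2700).
H(T|S) = Σ p(S) · H(T|S=·).
  S=r: p=0.2000, H(T|S=r) = 0.8842
  S=s: p=0.0800, H(T|S=s) = 1.2988
  S=t: p=0.7200, H(T|S=t) = 1.4146
Weighted sum = 1.299 bits.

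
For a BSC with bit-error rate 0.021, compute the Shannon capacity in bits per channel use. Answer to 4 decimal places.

0.8530 bits

Binary symmetric channel: C = 1 − h₂(ε) where h₂ is the binary entropy function.
h₂(0.021) = −0.021·log₂0.021 − 0.979·log₂0.979 = 0.1470.
C = 1 − 0.1470 = 0.8530 bits per channel use.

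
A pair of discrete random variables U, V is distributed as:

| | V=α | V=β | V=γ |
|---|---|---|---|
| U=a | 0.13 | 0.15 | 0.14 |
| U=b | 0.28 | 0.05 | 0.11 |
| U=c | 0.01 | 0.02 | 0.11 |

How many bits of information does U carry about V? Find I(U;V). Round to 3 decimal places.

0.180 bits

Marginals: p(U) = (0.4200, 0.4400, 0.1400), p(V) = (0.4200, 0.2200, 0.3600).
I(U;V) = H(U) + H(V) − H(U,V).
H(U) = 1.4439, H(V) = 1.5368, H(U,V) = 2.8005.
I(U;V) = 1.4439 + 1.5368 − 2.8005 = 0.180 bits.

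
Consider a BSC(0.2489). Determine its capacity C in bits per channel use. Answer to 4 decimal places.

0.1905 bits

Binary symmetric channel: C = 1 − h₂(ε) where h₂ is the binary entropy function.
h₂(0.2489) = −0.2489·log₂0.2489 − 0.7511·log₂0.7511 = 0.8095.
C = 1 − 0.8095 = 0.1905 bits per channel use.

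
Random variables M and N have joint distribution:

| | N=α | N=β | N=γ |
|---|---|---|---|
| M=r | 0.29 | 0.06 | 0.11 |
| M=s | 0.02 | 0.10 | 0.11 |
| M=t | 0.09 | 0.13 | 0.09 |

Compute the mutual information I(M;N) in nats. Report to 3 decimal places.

0.126 nats

Marginals: p(M) = (0.4600, 0.2300, 0.3100), p(N) = (0.4000, 0.2900, 0.3100).
I(M;N) = H(M) + H(N) − H(M,N).
H(M) = 1.0583, H(N) = 1.0886, H(M,N) = 2.0205.
I(M;N) = 1.0583 + 1.0886 − 2.0205 = 0.126 nats.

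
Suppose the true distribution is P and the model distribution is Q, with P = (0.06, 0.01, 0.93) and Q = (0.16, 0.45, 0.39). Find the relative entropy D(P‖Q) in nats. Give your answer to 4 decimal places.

D(P‖Q) = Σ p·ln(p/q).
  0.06·ln(0.06/0.16) = -0.05885
  0.01·ln(0.01/0.45) = -0.03807
  0.93·ln(0.93/0.39) = 0.80821
D(P‖Q) = 0.7113 nats.

0.7113 nats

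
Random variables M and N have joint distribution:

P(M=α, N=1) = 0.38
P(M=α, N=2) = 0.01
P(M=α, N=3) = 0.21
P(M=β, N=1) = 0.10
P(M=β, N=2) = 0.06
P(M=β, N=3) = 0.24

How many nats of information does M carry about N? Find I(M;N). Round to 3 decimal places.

Marginals: p(M) = (0.6000, 0.4000), p(N) = (0.4800, 0.0700, 0.4500).
I(M;N) = H(M) + H(N) − H(M,N).
H(M) = 0.6730, H(N) = 0.8978, H(M,N) = 1.4830.
I(M;N) = 0.6730 + 0.8978 − 1.4830 = 0.088 nats.

0.088 nats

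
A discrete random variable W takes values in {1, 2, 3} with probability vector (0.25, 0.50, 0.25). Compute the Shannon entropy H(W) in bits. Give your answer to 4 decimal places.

1.5000 bits

H(W) = −Σ p·log₂ p.
  −(0.25)·log₂(0.25) = 0.50000
  −(0.50)·log₂(0.50) = 0.50000
  −(0.25)·log₂(0.25) = 0.50000
Sum: 0.50000 + 0.50000 + 0.50000 = 1.5000 bits.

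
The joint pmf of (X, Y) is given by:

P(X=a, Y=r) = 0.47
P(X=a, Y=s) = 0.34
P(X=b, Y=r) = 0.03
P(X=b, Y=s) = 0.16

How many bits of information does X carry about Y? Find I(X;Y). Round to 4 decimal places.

0.0856 bits

Marginals: p(X) = (0.8100, 0.1900), p(Y) = (0.5000, 0.5000).
I(X;Y) = Σ p(x,y)·log₂[p(x,y)/(p(x)p(y))].
  (a,r): 0.47·log₂(1.1605) = 0.10093
  (a,s): 0.34·log₂(0.8395) = -0.08581
  (b,r): 0.03·log₂(0.3158) = -0.04989
  (b,s): 0.16·log₂(1.6842) = 0.12033
Sum = 0.0856 bits.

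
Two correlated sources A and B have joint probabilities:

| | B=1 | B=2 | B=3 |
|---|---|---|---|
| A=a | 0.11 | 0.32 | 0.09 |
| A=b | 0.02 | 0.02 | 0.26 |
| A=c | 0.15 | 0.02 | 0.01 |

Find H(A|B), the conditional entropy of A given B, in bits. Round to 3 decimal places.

Marginals: p(A) = (0.5200, 0.3000, 0.1800), p(B) = (0.2800, 0.3600, 0.3600).
H(A|B) = Σ p(B) · H(A|B=·).
  B=1: p=0.2800, H(A|B=1) = 1.2839
  B=2: p=0.3600, H(A|B=2) = 0.6144
  B=3: p=0.3600, H(A|B=3) = 0.9827
Weighted sum = 0.934 bits.

0.934 bits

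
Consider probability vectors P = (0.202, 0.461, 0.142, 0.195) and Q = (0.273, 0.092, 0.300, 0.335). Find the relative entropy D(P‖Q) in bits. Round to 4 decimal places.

0.6786 bits

D(P‖Q) = Σ p·log₂(p/q).
  0.202·log₂(0.202/0.273) = -0.08778
  0.461·log₂(0.461/0.092) = 1.07185
  0.142·log₂(0.142/0.300) = -0.15323
  0.195·log₂(0.195/0.335) = -0.15223
D(P‖Q) = 0.6786 bits.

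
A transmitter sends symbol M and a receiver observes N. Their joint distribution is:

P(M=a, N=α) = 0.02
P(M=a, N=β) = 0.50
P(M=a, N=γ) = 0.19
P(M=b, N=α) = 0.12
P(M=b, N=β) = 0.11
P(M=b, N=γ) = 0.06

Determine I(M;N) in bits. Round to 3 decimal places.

0.172 bits

Marginals: p(M) = (0.7100, 0.2900), p(N) = (0.1400, 0.6100, 0.2500).
I(M;N) = Σ p(x,y)·log₂[p(x,y)/(p(x)p(y))].
  (a,α): 0.02·log₂(0.2012) = -0.0463
  (a,β): 0.50·log₂(1.1545) = 0.1036
  (a,γ): 0.19·log₂(1.0704) = 0.0187
  (b,α): 0.12·log₂(2.9557) = 0.1876
  (b,β): 0.11·log₂(0.6218) = -0.0754
  (b,γ): 0.06·log₂(0.8276) = -0.0164
Sum = 0.172 bits.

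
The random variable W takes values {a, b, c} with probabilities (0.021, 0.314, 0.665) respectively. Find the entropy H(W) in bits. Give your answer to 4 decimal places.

1.0332 bits

H(W) = −Σ p·log₂ p.
  −(0.021)·log₂(0.021) = 0.11704
  −(0.314)·log₂(0.314) = 0.52475
  −(0.665)·log₂(0.665) = 0.39140
Sum: 0.11704 + 0.52475 + 0.39140 = 1.0332 bits.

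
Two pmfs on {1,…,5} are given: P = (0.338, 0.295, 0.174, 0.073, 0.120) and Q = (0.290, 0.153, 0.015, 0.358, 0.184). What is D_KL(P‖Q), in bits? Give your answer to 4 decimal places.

0.7279 bits

D(P‖Q) = Σ p·log₂(p/q).
  0.338·log₂(0.338/0.290) = 0.07469
  0.295·log₂(0.295/0.153) = 0.27942
  0.174·log₂(0.174/0.015) = 0.61527
  0.073·log₂(0.073/0.358) = -0.16746
  0.120·log₂(0.120/0.184) = -0.07400
D(P‖Q) = 0.7279 bits.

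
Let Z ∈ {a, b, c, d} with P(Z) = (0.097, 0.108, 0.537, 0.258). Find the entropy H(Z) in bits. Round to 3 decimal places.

1.659 bits

H(Z) = −Σ p·log₂ p.
  −(0.097)·log₂(0.097) = 0.3265
  −(0.108)·log₂(0.108) = 0.3468
  −(0.537)·log₂(0.537) = 0.4817
  −(0.258)·log₂(0.258) = 0.5043
Sum: 0.3265 + 0.3468 + 0.4817 + 0.5043 = 1.659 bits.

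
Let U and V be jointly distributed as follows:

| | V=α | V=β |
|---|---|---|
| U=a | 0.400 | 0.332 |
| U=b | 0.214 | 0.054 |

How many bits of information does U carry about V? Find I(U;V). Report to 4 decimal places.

0.0405 bits

Marginals: p(U) = (0.7320, 0.2680), p(V) = (0.6140, 0.3860).
I(U;V) = H(U) + H(V) − H(U,V).
H(U) = 0.8386, H(V) = 0.9622, H(U,V) = 1.7603.
I(U;V) = 0.8386 + 0.9622 − 1.7603 = 0.0405 bits.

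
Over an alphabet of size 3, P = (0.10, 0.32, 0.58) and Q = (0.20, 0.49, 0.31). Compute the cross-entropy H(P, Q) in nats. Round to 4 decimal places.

1.0685 nats

H(P,Q) = −Σ p·ln q.
  −0.10·ln(0.20) = 0.16094
  −0.32·ln(0.49) = 0.22827
  −0.58·ln(0.31) = 0.67929
H(P,Q) = 1.0685 nats.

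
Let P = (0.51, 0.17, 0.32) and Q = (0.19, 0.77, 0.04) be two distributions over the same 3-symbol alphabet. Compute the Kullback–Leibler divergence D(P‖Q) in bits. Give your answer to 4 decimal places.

1.3160 bits

D(P‖Q) = Σ p·log₂(p/q).
  0.51·log₂(0.51/0.19) = 0.72649
  0.17·log₂(0.17/0.77) = -0.37049
  0.32·log₂(0.32/0.04) = 0.96000
D(P‖Q) = 1.3160 bits.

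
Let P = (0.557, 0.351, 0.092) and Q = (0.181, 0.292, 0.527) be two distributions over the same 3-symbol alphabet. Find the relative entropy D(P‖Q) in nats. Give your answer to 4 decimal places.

D(P‖Q) = Σ p·ln(p/q).
  0.557·ln(0.557/0.181) = 0.62611
  0.351·ln(0.351/0.292) = 0.06460
  0.092·ln(0.092/0.527) = -0.16058
D(P‖Q) = 0.5301 nats.

0.5301 nats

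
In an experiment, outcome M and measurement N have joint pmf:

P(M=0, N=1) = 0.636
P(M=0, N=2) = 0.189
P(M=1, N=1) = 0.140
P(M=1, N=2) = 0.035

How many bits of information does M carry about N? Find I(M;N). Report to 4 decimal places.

Marginals: p(M) = (0.8250, 0.1750), p(N) = (0.7760, 0.2240).
I(M;N) = H(M) + H(N) − H(M,N).
H(M) = 0.6690, H(N) = 0.7674, H(M,N) = 1.4359.
I(M;N) = 0.6690 + 0.7674 − 1.4359 = 0.0005 bits.

0.0005 bits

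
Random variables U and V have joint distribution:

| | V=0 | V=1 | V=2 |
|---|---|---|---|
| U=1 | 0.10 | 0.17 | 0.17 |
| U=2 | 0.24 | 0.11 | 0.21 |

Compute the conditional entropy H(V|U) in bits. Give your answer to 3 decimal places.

Chain rule: H(V|U) = H(U,V) − H(U).
Marginals: p(U) = (0.4400, 0.5600), p(V) = (0.3400, 0.2800, 0.3800).
H(U,V) = 2.5186 bits; H(U) = 0.9896 bits.
H(V|U) = 2.5186 − 0.9896 = 1.529 bits.

1.529 bits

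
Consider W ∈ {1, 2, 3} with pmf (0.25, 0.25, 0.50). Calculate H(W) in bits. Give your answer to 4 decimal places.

H(W) = −Σ p·log₂ p.
  −(0.25)·log₂(0.25) = 0.50000
  −(0.25)·log₂(0.25) = 0.50000
  −(0.50)·log₂(0.50) = 0.50000
Sum: 0.50000 + 0.50000 + 0.50000 = 1.5000 bits.

1.5000 bits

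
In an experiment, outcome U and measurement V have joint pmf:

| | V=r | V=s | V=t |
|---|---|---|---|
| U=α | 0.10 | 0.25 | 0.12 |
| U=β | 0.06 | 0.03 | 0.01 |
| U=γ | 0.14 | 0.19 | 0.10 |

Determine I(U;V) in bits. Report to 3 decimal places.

Marginals: p(U) = (0.4700, 0.1000, 0.4300), p(V) = (0.3000, 0.4700, 0.2300).
I(U;V) = H(U) + H(V) − H(U,V).
H(U) = 1.3677, H(V) = 1.5207, H(U,V) = 2.8455.
I(U;V) = 1.3677 + 1.5207 − 2.8455 = 0.043 bits.

0.043 bits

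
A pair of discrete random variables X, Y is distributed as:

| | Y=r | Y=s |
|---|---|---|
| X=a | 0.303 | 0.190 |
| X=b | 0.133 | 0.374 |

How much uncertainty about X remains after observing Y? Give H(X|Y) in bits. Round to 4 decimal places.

0.9068 bits

Marginals: p(X) = (0.4930, 0.5070), p(Y) = (0.4360, 0.5640).
H(X|Y) = Σ p(Y) · H(X|Y=·).
  Y=r: p=0.4360, H(X|Y=r) = 0.8874
  Y=s: p=0.5640, H(X|Y=s) = 0.9218
Weighted sum = 0.9068 bits.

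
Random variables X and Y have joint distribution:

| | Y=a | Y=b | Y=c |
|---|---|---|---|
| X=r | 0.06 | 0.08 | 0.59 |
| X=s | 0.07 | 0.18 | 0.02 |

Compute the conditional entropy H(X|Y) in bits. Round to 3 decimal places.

0.488 bits

Chain rule: H(X|Y) = H(X,Y) − H(Y).
Marginals: p(X) = (0.7300, 0.2700), p(Y) = (0.1300, 0.2600, 0.6100).
H(X,Y) = 1.8109 bits; H(Y) = 1.3229 bits.
H(X|Y) = 1.8109 − 1.3229 = 0.488 bits.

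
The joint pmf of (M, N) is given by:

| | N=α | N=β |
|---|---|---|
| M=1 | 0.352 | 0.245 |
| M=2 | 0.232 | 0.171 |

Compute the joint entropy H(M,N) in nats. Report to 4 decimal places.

H(M,N) = −Σ p(x,y)·ln p(x,y) over all 4 cells.
  cell (1,α): −0.352·ln0.352 = 0.36753
  cell (1,β): −0.245·ln0.245 = 0.34459
  cell (2,α): −0.232·ln0.232 = 0.33896
  cell (2,β): −0.171·ln0.171 = 0.30200
Sum = 1.3531 nats.

1.3531 nats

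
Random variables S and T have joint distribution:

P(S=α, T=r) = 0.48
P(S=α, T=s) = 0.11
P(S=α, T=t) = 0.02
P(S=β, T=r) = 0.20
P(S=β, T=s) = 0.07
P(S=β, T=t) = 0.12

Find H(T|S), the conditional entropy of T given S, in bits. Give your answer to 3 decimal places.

Marginals: p(S) = (0.6100, 0.3900), p(T) = (0.6800, 0.1800, 0.1400).
H(T|S) = Σ p(S) · H(T|S=·).
  S=α: p=0.6100, H(T|S=α) = 0.8794
  S=β: p=0.3900, H(T|S=β) = 1.4621
Weighted sum = 1.107 bits.

1.107 bits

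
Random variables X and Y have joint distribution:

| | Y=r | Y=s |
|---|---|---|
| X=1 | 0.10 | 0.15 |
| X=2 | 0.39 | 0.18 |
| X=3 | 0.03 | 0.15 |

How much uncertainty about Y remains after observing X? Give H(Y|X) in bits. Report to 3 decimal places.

Marginals: p(X) = (0.2500, 0.5700, 0.1800), p(Y) = (0.5200, 0.4800).
H(Y|X) = Σ p(X) · H(Y|X=·).
  X=1: p=0.2500, H(Y|X=1) = 0.9710
  X=2: p=0.5700, H(Y|X=2) = 0.8997
  X=3: p=0.1800, H(Y|X=3) = 0.6500
Weighted sum = 0.873 bits.

0.873 bits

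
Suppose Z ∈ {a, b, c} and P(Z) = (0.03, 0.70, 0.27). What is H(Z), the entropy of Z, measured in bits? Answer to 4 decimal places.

H(Z) = −Σ p·log₂ p.
  −(0.03)·log₂(0.03) = 0.15177
  −(0.70)·log₂(0.70) = 0.36020
  −(0.27)·log₂(0.27) = 0.51002
Sum: 0.15177 + 0.36020 + 0.51002 = 1.0220 bits.

1.0220 bits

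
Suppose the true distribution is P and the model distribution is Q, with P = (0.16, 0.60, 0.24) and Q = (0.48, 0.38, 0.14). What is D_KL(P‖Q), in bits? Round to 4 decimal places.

D(P‖Q) = Σ p·log₂(p/q).
  0.16·log₂(0.16/0.48) = -0.25359
  0.60·log₂(0.60/0.38) = 0.39538
  0.24·log₂(0.24/0.14) = 0.18663
D(P‖Q) = 0.3284 bits.

0.3284 bits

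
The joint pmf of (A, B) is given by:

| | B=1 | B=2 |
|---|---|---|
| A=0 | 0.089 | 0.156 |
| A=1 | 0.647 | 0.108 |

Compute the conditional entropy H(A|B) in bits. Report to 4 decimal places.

Marginals: p(A) = (0.2450, 0.7550), p(B) = (0.7360, 0.2640).
H(A|B) = Σ p(B) · H(A|B=·).
  B=1: p=0.7360, H(A|B=1) = 0.5320
  B=2: p=0.2640, H(A|B=2) = 0.9760
Weighted sum = 0.6492 bits.

0.6492 bits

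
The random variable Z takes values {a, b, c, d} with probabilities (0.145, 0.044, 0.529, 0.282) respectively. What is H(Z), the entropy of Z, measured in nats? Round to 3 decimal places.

H(Z) = −Σ p·ln p.
  −(0.145)·ln(0.145) = 0.2800
  −(0.044)·ln(0.044) = 0.1374
  −(0.529)·ln(0.529) = 0.3368
  −(0.282)·ln(0.282) = 0.3570
Sum: 0.2800 + 0.1374 + 0.3368 + 0.3570 = 1.111 nats.

1.111 nats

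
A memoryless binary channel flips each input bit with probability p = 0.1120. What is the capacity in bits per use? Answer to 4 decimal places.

Binary symmetric channel: C = 1 − h₂(ε) where h₂ is the binary entropy function.
h₂(0.1120) = −0.1120·log₂0.1120 − 0.8880·log₂0.8880 = 0.5059.
C = 1 − 0.5059 = 0.4941 bits per channel use.

0.4941 bits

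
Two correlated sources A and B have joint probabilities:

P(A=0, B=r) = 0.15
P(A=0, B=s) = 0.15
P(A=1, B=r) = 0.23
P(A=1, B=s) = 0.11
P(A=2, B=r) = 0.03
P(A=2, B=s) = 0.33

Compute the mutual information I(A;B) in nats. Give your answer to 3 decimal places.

Marginals: p(A) = (0.3000, 0.3400, 0.3600), p(B) = (0.4100, 0.5900).
I(A;B) = H(A) + H(B) − H(A,B).
H(A) = 1.0958, H(B) = 0.6769, H(A,B) = 1.6210.
I(A;B) = 1.0958 + 0.6769 − 1.6210 = 0.152 nats.

0.152 nats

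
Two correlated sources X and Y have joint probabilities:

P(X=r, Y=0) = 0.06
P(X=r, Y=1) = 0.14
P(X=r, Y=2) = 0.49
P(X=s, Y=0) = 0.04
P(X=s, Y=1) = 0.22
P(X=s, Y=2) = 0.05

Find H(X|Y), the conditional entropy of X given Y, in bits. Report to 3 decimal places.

Chain rule: H(X|Y) = H(X,Y) − H(Y).
Marginals: p(X) = (0.6900, 0.3100), p(Y) = (0.1000, 0.3600, 0.5400).
H(X,Y) = 2.0273 bits; H(Y) = 1.3429 bits.
H(X|Y) = 2.0273 − 1.3429 = 0.684 bits.

0.684 bits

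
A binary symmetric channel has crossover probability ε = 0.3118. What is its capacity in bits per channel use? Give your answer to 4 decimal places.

0.1048 bits

Binary symmetric channel: C = 1 − h₂(ε) where h₂ is the binary entropy function.
h₂(0.3118) = −0.3118·log₂0.3118 − 0.6882·log₂0.6882 = 0.8952.
C = 1 − 0.8952 = 0.1048 bits per channel use.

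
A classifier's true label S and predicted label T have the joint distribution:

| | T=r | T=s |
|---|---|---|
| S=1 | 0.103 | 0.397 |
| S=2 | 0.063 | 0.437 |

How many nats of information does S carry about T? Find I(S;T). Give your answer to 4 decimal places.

Marginals: p(S) = (0.5000, 0.5000), p(T) = (0.1660, 0.8340).
I(S;T) = Σ p(x,y)·ln[p(x,y)/(p(x)p(y))].
  (1,r): 0.103·ln(1.2410) = 0.02224
  (1,s): 0.397·ln(0.9520) = -0.01951
  (2,r): 0.063·ln(0.7590) = -0.01737
  (2,s): 0.437·ln(1.0480) = 0.02047
Sum = 0.0058 nats.

0.0058 nats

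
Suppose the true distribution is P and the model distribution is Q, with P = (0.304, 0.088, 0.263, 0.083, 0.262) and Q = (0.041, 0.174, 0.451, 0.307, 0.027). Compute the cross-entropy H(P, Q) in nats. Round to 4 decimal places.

2.3787 nats

H(P,Q) = −Σ p·ln q.
  −0.304·ln(0.041) = 0.97103
  −0.088·ln(0.174) = 0.15389
  −0.263·ln(0.451) = 0.20942
  −0.083·ln(0.307) = 0.09802
  −0.262·ln(0.027) = 0.94632
H(P,Q) = 2.3787 nats.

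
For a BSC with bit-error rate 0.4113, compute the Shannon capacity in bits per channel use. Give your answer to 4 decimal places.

0.0228 bits

Binary symmetric channel: C = 1 − h₂(ε) where h₂ is the binary entropy function.
h₂(0.4113) = −0.4113·log₂0.4113 − 0.5887·log₂0.5887 = 0.9772.
C = 1 − 0.9772 = 0.0228 bits per channel use.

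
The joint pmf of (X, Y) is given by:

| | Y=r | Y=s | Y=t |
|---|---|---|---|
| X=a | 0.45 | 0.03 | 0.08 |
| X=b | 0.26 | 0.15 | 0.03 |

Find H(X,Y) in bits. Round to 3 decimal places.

H(X,Y) = −Σ p(x,y)·log₂ p(x,y) over all 6 cells.
  cell (a,r): −0.45·log₂0.45 = 0.5184
  cell (a,s): −0.03·log₂0.03 = 0.1518
  cell (a,t): −0.08·log₂0.08 = 0.2915
  cell (b,r): −0.26·log₂0.26 = 0.5053
  cell (b,s): −0.15·log₂0.15 = 0.4105
  cell (b,t): −0.03·log₂0.03 = 0.1518
Sum = 2.029 bits.

2.029 bits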